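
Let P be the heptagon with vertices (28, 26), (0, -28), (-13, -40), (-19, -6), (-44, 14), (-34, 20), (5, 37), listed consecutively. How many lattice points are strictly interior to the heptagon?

2508

Using the shoelace formula, 2A = |(28·(-28) − 0·26) + (0·(-40) − (-13)·(-28)) + ((-13)·(-6) − (-19)·(-40)) + ((-19)·14 − (-44)·(-6)) + ((-44)·20 − (-34)·14) + ((-34)·37 − 5·20) + (5·26 − 28·37)| = 5028, so the area is 2514.
Summing gcd(|Δx|,|Δy|) over the edges gives the boundary count: gcd(28,54) + gcd(13,12) + gcd(6,34) + gcd(25,20) + gcd(10,6) + gcd(39,17) + gcd(23,11) = 2+1+2+5+2+1+1 = 14.
By Pick's theorem A = I + B/2 − 1, so I = 2514 − 14/2 + 1 = 2508.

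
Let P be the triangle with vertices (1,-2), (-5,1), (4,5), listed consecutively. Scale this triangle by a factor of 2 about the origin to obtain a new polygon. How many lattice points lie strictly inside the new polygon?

98

The shoelace formula gives twice the area as |[1·1 − (-5)·(-2)] + [(-5)·5 − 4·1] + [4·(-2) − 1·5]| = 51, so the area is 51/2.
The number of boundary lattice points is Σ gcd(|Δx|,|Δy|) = gcd(6,3) + gcd(9,4) + gcd(3,7) = 3+1+1 = 5.
Scaling by 2 multiplies the area by 2² = 4 (so the new area is 102) and multiplies the boundary lattice-point count by 2, giving 10.
By Pick's theorem, the interior count of the dilated polygon is 102 − 10/2 + 1 = 98.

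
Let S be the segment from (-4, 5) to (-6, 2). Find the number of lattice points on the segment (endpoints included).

2

The number of lattice points on a segment between lattice points is gcd(|Δx|,|Δy|) + 1 = gcd(2,3) + 1 = 1 + 1 = 2.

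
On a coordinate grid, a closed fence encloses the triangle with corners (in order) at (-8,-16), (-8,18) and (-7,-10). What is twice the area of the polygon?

By the shoelace formula, twice the signed area is |((-8)·18 − (-8)·(-16)) + ((-8)·(-10) − (-7)·18) + ((-7)·(-16) − (-8)·(-10))| = 34, so the area is 17.

34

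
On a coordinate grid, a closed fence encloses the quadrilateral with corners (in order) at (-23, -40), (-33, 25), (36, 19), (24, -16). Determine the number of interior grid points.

By the shoelace formula, twice the signed area is |[(-23)·25 − (-33)·(-40)] + [(-33)·19 − 36·25] + [36·(-16) − 24·19] + [24·(-40) − (-23)·(-16)]| = 5782, so the area is 2891.
Along each edge there are gcd(|Δx|,|Δy|)+1 lattice points, so counting each shared vertex once the boundary has gcd(10,65) + gcd(69,6) + gcd(12,35) + gcd(47,24) = 5+3+1+1 = 10.
Pick's theorem gives I = A − B/2 + 1 = 2891 − 10/2 + 1 = 2887.

2887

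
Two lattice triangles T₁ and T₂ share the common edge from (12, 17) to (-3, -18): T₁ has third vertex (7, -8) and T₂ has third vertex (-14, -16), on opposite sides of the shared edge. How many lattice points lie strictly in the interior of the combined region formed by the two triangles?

The union is the simple quadrilateral with vertices (12, 17), (7, -8), (-3, -18), (-14, -16) in order.
By the shoelace formula, twice the signed area is |(12·(-8) − 7·17) + (7·(-18) − (-3)·(-8)) + ((-3)·(-16) − (-14)·(-18)) + ((-14)·17 − 12·(-16))| = 615, so the area is 615/2.
Along each edge there are gcd(|Δx|,|Δy|)+1 lattice points, so counting each shared vertex once the boundary has gcd(5,25) + gcd(10,10) + gcd(11,2) + gcd(26,33) = 5+10+1+1 = 17.
By Pick's theorem I = A − B/2 + 1 = 615/2 − 17/2 + 1 = 300.

300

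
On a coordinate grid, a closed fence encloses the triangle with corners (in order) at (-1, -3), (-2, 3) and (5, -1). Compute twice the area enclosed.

The shoelace formula gives twice the area as |((-1)·3 − (-2)·(-3)) + ((-2)·(-1) − 5·3) + (5·(-3) − (-1)·(-1))| = 38, so the area is 19.

38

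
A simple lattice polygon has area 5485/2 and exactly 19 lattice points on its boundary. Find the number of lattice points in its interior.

2734

Pick's theorem A = I + B/2 − 1 rearranges to I = A − B/2 + 1 = 5485/2 − 19/2 + 1 = 2734.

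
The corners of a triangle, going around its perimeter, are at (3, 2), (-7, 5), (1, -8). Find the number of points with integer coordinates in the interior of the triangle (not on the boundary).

The shoelace formula gives twice the area as |[3·5 − (-7)·2] + [(-7)·(-8) − 1·5] + [1·2 − 3·(-8)]| = 106, so the area is 53.
Along each edge there are gcd(|Δx|,|Δy|)+1 lattice points, so counting each shared vertex once the boundary has gcd(10,3) + gcd(8,13) + gcd(2,10) = 1+1+2 = 4.
Pick's theorem gives I = A − B/2 + 1 = 53 − 4/2 + 1 = 52.

52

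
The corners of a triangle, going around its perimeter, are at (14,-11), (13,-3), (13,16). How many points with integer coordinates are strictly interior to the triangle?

0

By the shoelace formula, twice the signed area is |[14·(-3) − 13·(-11)] + [13·16 − 13·(-3)] + [13·(-11) − 14·16]| = 19, so the area is 19/2.
The number of boundary lattice points is Σ gcd(|Δx|,|Δy|) = gcd(1,8) + gcd(0,19) + gcd(1,27) = 1+19+1 = 21.
Pick's theorem gives I = A − B/2 + 1 = 19/2 − 21/2 + 1 = 0.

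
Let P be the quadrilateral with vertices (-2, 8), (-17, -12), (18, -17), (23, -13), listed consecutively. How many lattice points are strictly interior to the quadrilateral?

485

By the shoelace formula, twice the signed area is |((-2)·(-12) − (-17)·8) + ((-17)·(-17) − 18·(-12)) + (18·(-13) − 23·(-17)) + (23·8 − (-2)·(-13))| = 980, so the area is 490.
Summing gcd(|Δx|,|Δy|) over the edges gives the boundary count: gcd(15,20) + gcd(35,5) + gcd(5,4) + gcd(25,21) = 5+5+1+1 = 12.
Pick's theorem gives I = A − B/2 + 1 = 490 − 12/2 + 1 = 485.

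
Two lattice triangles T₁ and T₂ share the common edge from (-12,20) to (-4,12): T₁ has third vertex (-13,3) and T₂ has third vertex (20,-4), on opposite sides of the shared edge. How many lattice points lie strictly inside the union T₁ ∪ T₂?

92

The union is the simple quadrilateral with vertices (-12,20), (-13,3), (-4,12), (20,-4) in order.
The shoelace formula gives twice the area as |((-12)·3 − (-13)·20) + ((-13)·12 − (-4)·3) + ((-4)·(-4) − 20·12) + (20·20 − (-12)·(-4))| = 208, so the area is 104.
The number of boundary lattice points is Σ gcd(|Δx|,|Δy|) = gcd(1,17) + gcd(9,9) + gcd(24,16) + gcd(32,24) = 1+9+8+8 = 26.
By Pick's theorem I = A − B/2 + 1 = 104 − 26/2 + 1 = 92.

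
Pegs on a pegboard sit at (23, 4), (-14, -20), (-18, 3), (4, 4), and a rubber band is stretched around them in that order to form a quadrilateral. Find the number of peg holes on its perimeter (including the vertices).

22

Along each edge there are gcd(|Δx|,|Δy|)+1 lattice points, so counting each shared vertex once the boundary has gcd(37,24) + gcd(4,23) + gcd(22,1) + gcd(19,0) = 1+1+1+19 = 22.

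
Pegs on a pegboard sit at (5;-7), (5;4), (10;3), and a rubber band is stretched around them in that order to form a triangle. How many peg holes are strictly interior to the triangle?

The shoelace formula gives twice the area as |[5·4 − 5·(-7)] + [5·3 − 10·4] + [10·(-7) − 5·3]| = 55, so the area is 27.5.
Summing gcd(|Δx|,|Δy|) over the edges gives the boundary count: gcd(0,11) + gcd(5,1) + gcd(5,10) = 11+1+5 = 17.
Pick's theorem gives I = A − B/2 + 1 = 27.5 − 17/2 + 1 = 20.

20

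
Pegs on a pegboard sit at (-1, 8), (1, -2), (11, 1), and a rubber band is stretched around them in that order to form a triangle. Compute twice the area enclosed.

By the shoelace formula, twice the signed area is |[(-1)·(-2) − 1·8] + [1·1 − 11·(-2)] + [11·8 − (-1)·1]| = 106, so the area is 53.

106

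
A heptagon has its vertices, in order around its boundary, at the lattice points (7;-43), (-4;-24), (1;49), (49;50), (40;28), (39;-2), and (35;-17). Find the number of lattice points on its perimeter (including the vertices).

The number of boundary lattice points is Σ gcd(|Δx|,|Δy|) = gcd(11,19) + gcd(5,73) + gcd(48,1) + gcd(9,22) + gcd(1,30) + gcd(4,15) + gcd(28,26) = 1+1+1+1+1+1+2 = 8.

8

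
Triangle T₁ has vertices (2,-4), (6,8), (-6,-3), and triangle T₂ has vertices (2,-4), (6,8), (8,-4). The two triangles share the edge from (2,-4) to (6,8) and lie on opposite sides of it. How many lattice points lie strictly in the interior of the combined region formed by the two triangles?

82

The union is the simple quadrilateral with vertices (2,-4), (-6,-3), (6,8), (8,-4) in order.
Using the shoelace formula, 2A = |(2·(-3) − (-6)·(-4)) + ((-6)·8 − 6·(-3)) + (6·(-4) − 8·8) + (8·(-4) − 2·(-4))| = 172, so the area is 86.
Summing gcd(|Δx|,|Δy|) over the edges gives the boundary count: gcd(8,1) + gcd(12,11) + gcd(2,12) + gcd(6,0) = 1+1+2+6 = 10.
By Pick's theorem I = A − B/2 + 1 = 86 − 10/2 + 1 = 82.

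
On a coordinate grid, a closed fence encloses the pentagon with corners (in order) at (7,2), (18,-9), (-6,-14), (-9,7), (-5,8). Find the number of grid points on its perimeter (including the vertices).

22

The number of boundary lattice points is Σ gcd(|Δx|,|Δy|) = gcd(11,11) + gcd(24,5) + gcd(3,21) + gcd(4,1) + gcd(12,6) = 11+1+3+1+6 = 22.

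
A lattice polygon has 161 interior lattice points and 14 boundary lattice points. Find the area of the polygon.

By Pick's theorem, A = I + B/2 − 1 = 161 + 14/2 − 1 = 167.

167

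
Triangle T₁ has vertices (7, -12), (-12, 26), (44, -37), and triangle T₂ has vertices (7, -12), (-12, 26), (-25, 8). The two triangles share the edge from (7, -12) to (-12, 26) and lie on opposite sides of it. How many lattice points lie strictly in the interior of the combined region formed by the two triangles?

The union is the simple quadrilateral with vertices (7, -12), (44, -37), (-12, 26), (-25, 8) in order.
Using the shoelace formula, 2A = |[7·(-37) − 44·(-12)] + [44·26 − (-12)·(-37)] + [(-12)·8 − (-25)·26] + [(-25)·(-12) − 7·8]| = 1767, so the area is 1767/2.
Summing gcd(|Δx|,|Δy|) over the edges gives the boundary count: gcd(37,25) + gcd(56,63) + gcd(13,18) + gcd(32,20) = 1+7+1+4 = 13.
By Pick's theorem I = A − B/2 + 1 = 1767/2 − 13/2 + 1 = 878.

878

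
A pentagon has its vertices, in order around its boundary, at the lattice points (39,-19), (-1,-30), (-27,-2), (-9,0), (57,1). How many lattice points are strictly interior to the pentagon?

1570

By the shoelace formula, twice the signed area is |(39·(-30) − (-1)·(-19)) + ((-1)·(-2) − (-27)·(-30)) + ((-27)·0 − (-9)·(-2)) + ((-9)·1 − 57·0) + (57·(-19) − 39·1)| = 3146, so the area is 1573.
The number of boundary lattice points is Σ gcd(|Δx|,|Δy|) = gcd(40,11) + gcd(26,28) + gcd(18,2) + gcd(66,1) + gcd(18,20) = 1+2+2+1+2 = 8.
Pick's theorem gives I = A − B/2 + 1 = 1573 − 8/2 + 1 = 1570.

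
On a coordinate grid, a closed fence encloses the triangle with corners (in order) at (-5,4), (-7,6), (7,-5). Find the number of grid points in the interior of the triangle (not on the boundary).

1

By the shoelace formula, twice the signed area is |((-5)·6 − (-7)·4) + ((-7)·(-5) − 7·6) + (7·4 − (-5)·(-5))| = 6, so the area is 3.
Along each edge there are gcd(|Δx|,|Δy|)+1 lattice points, so counting each shared vertex once the boundary has gcd(2,2) + gcd(14,11) + gcd(12,9) = 2+1+3 = 6.
Pick's theorem gives I = A − B/2 + 1 = 3 − 6/2 + 1 = 1.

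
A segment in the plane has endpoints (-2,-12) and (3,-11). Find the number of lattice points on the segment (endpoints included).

2

The number of lattice points on a segment between lattice points is gcd(|Δx|,|Δy|) + 1 = gcd(5,1) + 1 = 1 + 1 = 2.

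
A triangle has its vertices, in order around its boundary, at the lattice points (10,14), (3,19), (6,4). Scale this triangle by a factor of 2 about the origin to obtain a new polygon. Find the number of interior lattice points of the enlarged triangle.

175

Using the shoelace formula, 2A = |[10·19 − 3·14] + [3·4 − 6·19] + [6·14 − 10·4]| = 90, so the area is 45.
Summing gcd(|Δx|,|Δy|) over the edges gives the boundary count: gcd(7,5) + gcd(3,15) + gcd(4,10) = 1+3+2 = 6.
Scaling by 2 multiplies the area by 2² = 4 (so the new area is 180) and multiplies the boundary lattice-point count by 2, giving 12.
By Pick's theorem, the interior count of the dilated polygon is 180 − 12/2 + 1 = 175.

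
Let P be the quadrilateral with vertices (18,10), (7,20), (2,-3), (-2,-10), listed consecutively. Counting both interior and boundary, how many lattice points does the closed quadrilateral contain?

194

By the shoelace formula, twice the signed area is |[18·20 − 7·10] + [7·(-3) − 2·20] + [2·(-10) − (-2)·(-3)] + [(-2)·10 − 18·(-10)]| = 363, so the area is 181.5.
Summing gcd(|Δx|,|Δy|) over the edges gives the boundary count: gcd(11,10) + gcd(5,23) + gcd(4,7) + gcd(20,20) = 1+1+1+20 = 23.
Pick's theorem gives I = A − B/2 + 1 = 181.5 − 23/2 + 1 = 171, so the closed region contains I + B = 171 + 23 = 194 lattice points.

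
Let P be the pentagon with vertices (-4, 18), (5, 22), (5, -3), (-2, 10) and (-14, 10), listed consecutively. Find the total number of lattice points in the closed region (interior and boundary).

The shoelace formula gives twice the area as |((-4)·22 − 5·18) + (5·(-3) − 5·22) + (5·10 − (-2)·(-3)) + ((-2)·10 − (-14)·10) + ((-14)·18 − (-4)·10)| = 351, so the area is 175.5.
Along each edge there are gcd(|Δx|,|Δy|)+1 lattice points, so counting each shared vertex once the boundary has gcd(9,4) + gcd(0,25) + gcd(7,13) + gcd(12,0) + gcd(10,8) = 1+25+1+12+2 = 41.
Pick's theorem gives I = A − B/2 + 1 = 175.5 − 41/2 + 1 = 156, so the closed region contains I + B = 156 + 41 = 197 lattice points.

197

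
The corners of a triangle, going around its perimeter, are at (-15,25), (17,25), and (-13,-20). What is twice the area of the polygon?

1440

Using the shoelace formula, 2A = |((-15)·25 − 17·25) + (17·(-20) − (-13)·25) + ((-13)·25 − (-15)·(-20))| = 1440, so the area is 720.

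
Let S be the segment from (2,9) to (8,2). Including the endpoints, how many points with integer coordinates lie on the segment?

The number of lattice points on a segment between lattice points is gcd(|Δx|,|Δy|) + 1 = gcd(6,7) + 1 = 1 + 1 = 2.

2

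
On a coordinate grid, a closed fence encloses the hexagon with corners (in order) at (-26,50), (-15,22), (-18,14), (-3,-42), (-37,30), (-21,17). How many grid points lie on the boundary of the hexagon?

7

The number of boundary lattice points is Σ gcd(|Δx|,|Δy|) = gcd(11,28) + gcd(3,8) + gcd(15,56) + gcd(34,72) + gcd(16,13) + gcd(5,33) = 1+1+1+2+1+1 = 7.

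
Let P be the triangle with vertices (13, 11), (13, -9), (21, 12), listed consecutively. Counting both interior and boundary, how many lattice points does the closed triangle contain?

92

Using the shoelace formula, 2A = |(13·(-9) − 13·11) + (13·12 − 21·(-9)) + (21·11 − 13·12)| = 160, so the area is 80.
The number of boundary lattice points is Σ gcd(|Δx|,|Δy|) = gcd(0,20) + gcd(8,21) + gcd(8,1) = 20+1+1 = 22.
Pick's theorem gives I = A − B/2 + 1 = 80 − 22/2 + 1 = 70, so the closed region contains I + B = 70 + 22 = 92 lattice points.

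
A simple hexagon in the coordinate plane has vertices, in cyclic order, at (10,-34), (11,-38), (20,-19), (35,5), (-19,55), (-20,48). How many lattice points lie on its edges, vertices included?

10

Along each edge there are gcd(|Δx|,|Δy|)+1 lattice points, so counting each shared vertex once the boundary has gcd(1,4) + gcd(9,19) + gcd(15,24) + gcd(54,50) + gcd(1,7) + gcd(30,82) = 1+1+3+2+1+2 = 10.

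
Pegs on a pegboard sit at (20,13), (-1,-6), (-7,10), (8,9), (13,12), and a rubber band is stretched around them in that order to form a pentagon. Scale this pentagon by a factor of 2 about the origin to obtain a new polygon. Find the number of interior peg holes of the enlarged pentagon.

783

By the shoelace formula, twice the signed area is |(20·(-6) − (-1)·13) + ((-1)·10 − (-7)·(-6)) + ((-7)·9 − 8·10) + (8·12 − 13·9) + (13·13 − 20·12)| = 394, so the area is 197.
Along each edge there are gcd(|Δx|,|Δy|)+1 lattice points, so counting each shared vertex once the boundary has gcd(21,19) + gcd(6,16) + gcd(15,1) + gcd(5,3) + gcd(7,1) = 1+2+1+1+1 = 6.
Scaling by 2 multiplies the area by 2² = 4 (so the new area is 788) and multiplies the boundary lattice-point count by 2, giving 12.
By Pick's theorem, the interior count of the dilated polygon is 788 − 12/2 + 1 = 783.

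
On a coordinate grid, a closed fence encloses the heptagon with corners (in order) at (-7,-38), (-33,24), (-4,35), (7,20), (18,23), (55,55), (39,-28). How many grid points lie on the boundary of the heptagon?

9

The number of boundary lattice points is Σ gcd(|Δx|,|Δy|) = gcd(26,62) + gcd(29,11) + gcd(11,15) + gcd(11,3) + gcd(37,32) + gcd(16,83) + gcd(46,10) = 2+1+1+1+1+1+2 = 9.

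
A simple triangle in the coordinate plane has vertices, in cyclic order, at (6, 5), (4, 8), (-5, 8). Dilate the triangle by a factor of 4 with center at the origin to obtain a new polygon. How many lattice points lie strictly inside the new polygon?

195

The shoelace formula gives twice the area as |[6·8 − 4·5] + [4·8 − (-5)·8] + [(-5)·5 − 6·8]| = 27, so the area is 27/2.
The number of boundary lattice points is Σ gcd(|Δx|,|Δy|) = gcd(2,3) + gcd(9,0) + gcd(11,3) = 1+9+1 = 11.
Scaling by 4 multiplies the area by 4² = 16 (so the new area is 216) and multiplies the boundary lattice-point count by 4, giving 44.
By Pick's theorem, the interior count of the dilated polygon is 216 − 44/2 + 1 = 195.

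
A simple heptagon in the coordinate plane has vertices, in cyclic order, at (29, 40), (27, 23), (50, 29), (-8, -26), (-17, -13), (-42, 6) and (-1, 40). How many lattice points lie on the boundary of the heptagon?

36

The number of boundary lattice points is Σ gcd(|Δx|,|Δy|) = gcd(2,17) + gcd(23,6) + gcd(58,55) + gcd(9,13) + gcd(25,19) + gcd(41,34) + gcd(30,0) = 1+1+1+1+1+1+30 = 36.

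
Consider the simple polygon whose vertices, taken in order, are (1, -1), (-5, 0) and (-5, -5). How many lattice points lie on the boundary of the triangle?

8

Along each edge there are gcd(|Δx|,|Δy|)+1 lattice points, so counting each shared vertex once the boundary has gcd(6,1) + gcd(0,5) + gcd(6,4) = 1+5+2 = 8.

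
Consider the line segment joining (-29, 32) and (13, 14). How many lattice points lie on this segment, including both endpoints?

The number of lattice points on a segment between lattice points is gcd(|Δx|,|Δy|) + 1 = gcd(42,18) + 1 = 6 + 1 = 7.

7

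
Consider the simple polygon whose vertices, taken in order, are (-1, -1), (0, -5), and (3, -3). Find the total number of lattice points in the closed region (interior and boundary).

10

Using the shoelace formula, 2A = |[(-1)·(-5) − 0·(-1)] + [0·(-3) − 3·(-5)] + [3·(-1) − (-1)·(-3)]| = 14, so the area is 7.
The number of boundary lattice points is Σ gcd(|Δx|,|Δy|) = gcd(1,4) + gcd(3,2) + gcd(4,2) = 1+1+2 = 4.
Pick's theorem gives I = A − B/2 + 1 = 7 − 4/2 + 1 = 6, so the closed region contains I + B = 6 + 4 = 10 lattice points.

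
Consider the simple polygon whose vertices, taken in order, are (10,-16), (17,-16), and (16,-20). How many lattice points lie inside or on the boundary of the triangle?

20

By the shoelace formula, twice the signed area is |(10·(-16) − 17·(-16)) + (17·(-20) − 16·(-16)) + (16·(-16) − 10·(-20))| = 28, so the area is 14.
Along each edge there are gcd(|Δx|,|Δy|)+1 lattice points, so counting each shared vertex once the boundary has gcd(7,0) + gcd(1,4) + gcd(6,4) = 7+1+2 = 10.
Pick's theorem gives I = A − B/2 + 1 = 14 − 10/2 + 1 = 10, so the closed region contains I + B = 10 + 10 = 20 lattice points.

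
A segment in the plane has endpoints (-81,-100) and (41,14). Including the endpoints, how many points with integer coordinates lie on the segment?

The number of lattice points on a segment between lattice points is gcd(|Δx|,|Δy|) + 1 = gcd(122,114) + 1 = 2 + 1 = 3.

3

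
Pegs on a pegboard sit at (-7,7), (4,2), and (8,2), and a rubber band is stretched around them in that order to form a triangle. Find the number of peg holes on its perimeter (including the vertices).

10

The number of boundary lattice points is Σ gcd(|Δx|,|Δy|) = gcd(11,5) + gcd(4,0) + gcd(15,5) = 1+4+5 = 10.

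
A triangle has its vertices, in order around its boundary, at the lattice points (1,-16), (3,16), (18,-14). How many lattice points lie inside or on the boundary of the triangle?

The shoelace formula gives twice the area as |(1·16 − 3·(-16)) + (3·(-14) − 18·16) + (18·(-16) − 1·(-14))| = 540, so the area is 270.
Along each edge there are gcd(|Δx|,|Δy|)+1 lattice points, so counting each shared vertex once the boundary has gcd(2,32) + gcd(15,30) + gcd(17,2) = 2+15+1 = 18.
Pick's theorem gives I = A − B/2 + 1 = 270 − 18/2 + 1 = 262, so the closed region contains I + B = 262 + 18 = 280 lattice points.

280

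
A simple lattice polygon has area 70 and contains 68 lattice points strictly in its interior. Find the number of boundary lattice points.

6

Pick's theorem gives A = I + B/2 − 1, so B = 2(A − I + 1) = 2(70 − 68 + 1) = 6.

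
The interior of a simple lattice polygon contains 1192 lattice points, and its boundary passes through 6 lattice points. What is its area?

1194

Pick's theorem states A = I + B/2 − 1, so A = 1192 + 6/2 − 1 = 1194.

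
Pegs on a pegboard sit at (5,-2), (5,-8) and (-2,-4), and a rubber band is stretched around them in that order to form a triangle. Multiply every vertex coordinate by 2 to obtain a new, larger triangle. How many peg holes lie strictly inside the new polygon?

Using the shoelace formula, 2A = |[5·(-8) − 5·(-2)] + [5·(-4) − (-2)·(-8)] + [(-2)·(-2) − 5·(-4)]| = 42, so the area is 21.
The number of boundary lattice points is Σ gcd(|Δx|,|Δy|) = gcd(0,6) + gcd(7,4) + gcd(7,2) = 6+1+1 = 8.
Scaling by 2 multiplies the area by 2² = 4 (so the new area is 84) and multiplies the boundary lattice-point count by 2, giving 16.
By Pick's theorem, the interior count of the dilated polygon is 84 − 16/2 + 1 = 77.

77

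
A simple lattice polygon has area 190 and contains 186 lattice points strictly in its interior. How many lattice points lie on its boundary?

10

Pick's theorem gives A = I + B/2 − 1, so B = 2(A − I + 1) = 2(190 − 186 + 1) = 10.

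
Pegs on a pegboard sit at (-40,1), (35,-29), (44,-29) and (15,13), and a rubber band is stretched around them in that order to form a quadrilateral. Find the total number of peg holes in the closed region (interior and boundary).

Using the shoelace formula, 2A = |[(-40)·(-29) − 35·1] + [35·(-29) − 44·(-29)] + [44·13 − 15·(-29)] + [15·1 − (-40)·13]| = 2928, so the area is 1464.
The number of boundary lattice points is Σ gcd(|Δx|,|Δy|) = gcd(75,30) + gcd(9,0) + gcd(29,42) + gcd(55,12) = 15+9+1+1 = 26.
Pick's theorem gives I = A − B/2 + 1 = 1464 − 26/2 + 1 = 1452, so the closed region contains I + B = 1452 + 26 = 1478 lattice points.

1478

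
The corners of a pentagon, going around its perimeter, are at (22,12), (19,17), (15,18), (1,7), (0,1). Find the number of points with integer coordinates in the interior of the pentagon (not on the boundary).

143

By the shoelace formula, twice the signed area is |[22·17 − 19·12] + [19·18 − 15·17] + [15·7 − 1·18] + [1·1 − 0·7] + [0·12 − 22·1]| = 299, so the area is 149.5.
Summing gcd(|Δx|,|Δy|) over the edges gives the boundary count: gcd(3,5) + gcd(4,1) + gcd(14,11) + gcd(1,6) + gcd(22,11) = 1+1+1+1+11 = 15.
Pick's theorem gives I = A − B/2 + 1 = 149.5 − 15/2 + 1 = 143.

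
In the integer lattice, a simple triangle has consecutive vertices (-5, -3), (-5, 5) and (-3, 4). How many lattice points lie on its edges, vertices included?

10

Along each edge there are gcd(|Δx|,|Δy|)+1 lattice points, so counting each shared vertex once the boundary has gcd(0,8) + gcd(2,1) + gcd(2,7) = 8+1+1 = 10.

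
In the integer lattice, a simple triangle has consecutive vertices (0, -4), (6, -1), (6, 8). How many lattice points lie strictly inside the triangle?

19

Using the shoelace formula, 2A = |(0·(-1) − 6·(-4)) + (6·8 − 6·(-1)) + (6·(-4) − 0·8)| = 54, so the area is 27.
The number of boundary lattice points is Σ gcd(|Δx|,|Δy|) = gcd(6,3) + gcd(0,9) + gcd(6,12) = 3+9+6 = 18.
By Pick's theorem A = I + B/2 − 1, so I = 27 − 18/2 + 1 = 19.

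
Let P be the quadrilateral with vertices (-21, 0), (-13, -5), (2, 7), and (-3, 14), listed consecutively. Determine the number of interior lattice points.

181

Using the shoelace formula, 2A = |((-21)·(-5) − (-13)·0) + ((-13)·7 − 2·(-5)) + (2·14 − (-3)·7) + ((-3)·0 − (-21)·14)| = 367, so the area is 367/2.
Summing gcd(|Δx|,|Δy|) over the edges gives the boundary count: gcd(8,5) + gcd(15,12) + gcd(5,7) + gcd(18,14) = 1+3+1+2 = 7.
Pick's theorem gives I = A − B/2 + 1 = 367/2 − 7/2 + 1 = 181.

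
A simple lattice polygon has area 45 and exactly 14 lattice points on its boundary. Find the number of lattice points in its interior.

From Pick's theorem, I = A − B/2 + 1 = 45 − 14/2 + 1 = 39.

39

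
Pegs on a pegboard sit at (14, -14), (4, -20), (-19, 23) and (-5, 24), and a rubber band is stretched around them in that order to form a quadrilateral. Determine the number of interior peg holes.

Using the shoelace formula, 2A = |(14·(-20) − 4·(-14)) + (4·23 − (-19)·(-20)) + ((-19)·24 − (-5)·23) + ((-5)·(-14) − 14·24)| = 1119, so the area is 1119/2.
The number of boundary lattice points is Σ gcd(|Δx|,|Δy|) = gcd(10,6) + gcd(23,43) + gcd(14,1) + gcd(19,38) = 2+1+1+19 = 23.
Pick's theorem gives I = A − B/2 + 1 = 1119/2 − 23/2 + 1 = 549.

549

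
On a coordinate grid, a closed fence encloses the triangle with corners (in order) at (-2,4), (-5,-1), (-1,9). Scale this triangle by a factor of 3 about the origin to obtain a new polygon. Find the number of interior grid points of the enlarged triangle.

By the shoelace formula, twice the signed area is |[(-2)·(-1) − (-5)·4] + [(-5)·9 − (-1)·(-1)] + [(-1)·4 − (-2)·9]| = 10, so the area is 5.
The number of boundary lattice points is Σ gcd(|Δx|,|Δy|) = gcd(3,5) + gcd(4,10) + gcd(1,5) = 1+2+1 = 4.
Scaling by 3 multiplies the area by 3² = 9 (so the new area is 45) and multiplies the boundary lattice-point count by 3, giving 12.
By Pick's theorem, the interior count of the dilated polygon is 45 − 12/2 + 1 = 40.

40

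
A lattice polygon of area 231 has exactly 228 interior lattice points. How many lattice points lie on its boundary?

Pick's theorem gives A = I + B/2 − 1, so B = 2(A − I + 1) = 2(231 − 228 + 1) = 8.

8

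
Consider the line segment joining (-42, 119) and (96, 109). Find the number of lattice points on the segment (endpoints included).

3

The number of lattice points on a segment between lattice points is gcd(|Δx|,|Δy|) + 1 = gcd(138,10) + 1 = 2 + 1 = 3.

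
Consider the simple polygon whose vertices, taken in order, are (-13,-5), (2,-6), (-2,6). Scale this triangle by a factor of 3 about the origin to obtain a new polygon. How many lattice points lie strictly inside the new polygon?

769

By the shoelace formula, twice the signed area is |((-13)·(-6) − 2·(-5)) + (2·6 − (-2)·(-6)) + ((-2)·(-5) − (-13)·6)| = 176, so the area is 88.
Along each edge there are gcd(|Δx|,|Δy|)+1 lattice points, so counting each shared vertex once the boundary has gcd(15,1) + gcd(4,12) + gcd(11,11) = 1+4+11 = 16.
Scaling by 3 multiplies the area by 3² = 9 (so the new area is 792) and multiplies the boundary lattice-point count by 3, giving 48.
By Pick's theorem, the interior count of the dilated polygon is 792 − 48/2 + 1 = 769.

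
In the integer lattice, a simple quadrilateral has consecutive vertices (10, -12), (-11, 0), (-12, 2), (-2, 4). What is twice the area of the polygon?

214

By the shoelace formula, twice the signed area is |(10·0 − (-11)·(-12)) + ((-11)·2 − (-12)·0) + ((-12)·4 − (-2)·2) + ((-2)·(-12) − 10·4)| = 214, so the area is 107.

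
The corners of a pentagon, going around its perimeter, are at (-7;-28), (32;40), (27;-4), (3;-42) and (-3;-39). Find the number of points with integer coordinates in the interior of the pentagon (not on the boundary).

1070

Using the shoelace formula, 2A = |((-7)·40 − 32·(-28)) + (32·(-4) − 27·40) + (27·(-42) − 3·(-4)) + (3·(-39) − (-3)·(-42)) + ((-3)·(-28) − (-7)·(-39))| = 2146, so the area is 1073.
Summing gcd(|Δx|,|Δy|) over the edges gives the boundary count: gcd(39,68) + gcd(5,44) + gcd(24,38) + gcd(6,3) + gcd(4,11) = 1+1+2+3+1 = 8.
Pick's theorem gives I = A − B/2 + 1 = 1073 − 8/2 + 1 = 1070.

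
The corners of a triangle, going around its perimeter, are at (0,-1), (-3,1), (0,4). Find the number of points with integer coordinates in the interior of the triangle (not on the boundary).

Using the shoelace formula, 2A = |(0·1 − (-3)·(-1)) + ((-3)·4 − 0·1) + (0·(-1) − 0·4)| = 15, so the area is 7.5.
Summing gcd(|Δx|,|Δy|) over the edges gives the boundary count: gcd(3,2) + gcd(3,3) + gcd(0,5) = 1+3+5 = 9.
By Pick's theorem A = I + B/2 − 1, so I = 7.5 − 9/2 + 1 = 4.

4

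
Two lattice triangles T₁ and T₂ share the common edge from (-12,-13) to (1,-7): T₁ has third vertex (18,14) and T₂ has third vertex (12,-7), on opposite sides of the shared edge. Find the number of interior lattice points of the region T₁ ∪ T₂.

109

The union is the simple quadrilateral with vertices (-12,-13), (18,14), (1,-7), (12,-7) in order.
By the shoelace formula, twice the signed area is |((-12)·14 − 18·(-13)) + (18·(-7) − 1·14) + (1·(-7) − 12·(-7)) + (12·(-13) − (-12)·(-7))| = 237, so the area is 118.5.
Summing gcd(|Δx|,|Δy|) over the edges gives the boundary count: gcd(30,27) + gcd(17,21) + gcd(11,0) + gcd(24,6) = 3+1+11+6 = 21.
By Pick's theorem I = A − B/2 + 1 = 118.5 − 21/2 + 1 = 109.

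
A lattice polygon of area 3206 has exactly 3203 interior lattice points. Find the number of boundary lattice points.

Pick's theorem gives A = I + B/2 − 1, so B = 2(A − I + 1) = 2(3206 − 3203 + 1) = 8.

8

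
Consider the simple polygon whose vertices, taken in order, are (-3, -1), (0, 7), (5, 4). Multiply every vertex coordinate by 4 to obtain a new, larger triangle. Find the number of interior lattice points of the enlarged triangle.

387

The shoelace formula gives twice the area as |((-3)·7 − 0·(-1)) + (0·4 − 5·7) + (5·(-1) − (-3)·4)| = 49, so the area is 24.5.
Along each edge there are gcd(|Δx|,|Δy|)+1 lattice points, so counting each shared vertex once the boundary has gcd(3,8) + gcd(5,3) + gcd(8,5) = 1+1+1 = 3.
Scaling by 4 multiplies the area by 4² = 16 (so the new area is 392) and multiplies the boundary lattice-point count by 4, giving 12.
By Pick's theorem, the interior count of the dilated polygon is 392 − 12/2 + 1 = 387.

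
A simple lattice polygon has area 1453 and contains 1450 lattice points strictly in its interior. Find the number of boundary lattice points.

Pick's theorem gives A = I + B/2 − 1, so B = 2(A − I + 1) = 2(1453 − 1450 + 1) = 8.

8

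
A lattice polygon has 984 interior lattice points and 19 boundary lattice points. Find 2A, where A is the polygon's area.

1985

Pick's theorem states A = I + B/2 − 1, so A = 984 + 19/2 − 1 = 1985/2.
Hence 2A = 1985.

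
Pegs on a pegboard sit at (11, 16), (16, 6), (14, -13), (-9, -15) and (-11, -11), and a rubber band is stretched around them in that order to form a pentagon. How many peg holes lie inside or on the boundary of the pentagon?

By the shoelace formula, twice the signed area is |(11·6 − 16·16) + (16·(-13) − 14·6) + (14·(-15) − (-9)·(-13)) + ((-9)·(-11) − (-11)·(-15)) + ((-11)·16 − 11·(-11))| = 930, so the area is 465.
Along each edge there are gcd(|Δx|,|Δy|)+1 lattice points, so counting each shared vertex once the boundary has gcd(5,10) + gcd(2,19) + gcd(23,2) + gcd(2,4) + gcd(22,27) = 5+1+1+2+1 = 10.
Pick's theorem gives I = A − B/2 + 1 = 465 − 10/2 + 1 = 461, so the closed region contains I + B = 461 + 10 = 471 lattice points.

471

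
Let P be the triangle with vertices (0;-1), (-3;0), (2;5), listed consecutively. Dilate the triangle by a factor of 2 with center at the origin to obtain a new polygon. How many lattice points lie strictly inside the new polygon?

By the shoelace formula, twice the signed area is |(0·0 − (-3)·(-1)) + ((-3)·5 − 2·0) + (2·(-1) − 0·5)| = 20, so the area is 10.
Along each edge there are gcd(|Δx|,|Δy|)+1 lattice points, so counting each shared vertex once the boundary has gcd(3,1) + gcd(5,5) + gcd(2,6) = 1+5+2 = 8.
Scaling by 2 multiplies the area by 2² = 4 (so the new area is 40) and multiplies the boundary lattice-point count by 2, giving 16.
By Pick's theorem, the interior count of the dilated polygon is 40 − 16/2 + 1 = 33.

33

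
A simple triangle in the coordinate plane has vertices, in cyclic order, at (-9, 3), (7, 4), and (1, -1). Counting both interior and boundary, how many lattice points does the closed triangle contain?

40

By the shoelace formula, twice the signed area is |((-9)·4 − 7·3) + (7·(-1) − 1·4) + (1·3 − (-9)·(-1))| = 74, so the area is 37.
Along each edge there are gcd(|Δx|,|Δy|)+1 lattice points, so counting each shared vertex once the boundary has gcd(16,1) + gcd(6,5) + gcd(10,4) = 1+1+2 = 4.
Pick's theorem gives I = A − B/2 + 1 = 37 − 4/2 + 1 = 36, so the closed region contains I + B = 36 + 4 = 40 lattice points.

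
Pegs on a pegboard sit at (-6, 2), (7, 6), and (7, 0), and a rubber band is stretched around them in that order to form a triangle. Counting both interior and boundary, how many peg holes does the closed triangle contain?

44

The shoelace formula gives twice the area as |((-6)·6 − 7·2) + (7·0 − 7·6) + (7·2 − (-6)·0)| = 78, so the area is 39.
Summing gcd(|Δx|,|Δy|) over the edges gives the boundary count: gcd(13,4) + gcd(0,6) + gcd(13,2) = 1+6+1 = 8.
Pick's theorem gives I = A − B/2 + 1 = 39 − 8/2 + 1 = 36, so the closed region contains I + B = 36 + 8 = 44 lattice points.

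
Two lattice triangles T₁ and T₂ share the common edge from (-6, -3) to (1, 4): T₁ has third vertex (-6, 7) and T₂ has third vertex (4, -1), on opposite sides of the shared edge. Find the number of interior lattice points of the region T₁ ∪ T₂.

The union is the simple quadrilateral with vertices (-6, -3), (-6, 7), (1, 4), (4, -1) in order.
By the shoelace formula, twice the signed area is |((-6)·7 − (-6)·(-3)) + ((-6)·4 − 1·7) + (1·(-1) − 4·4) + (4·(-3) − (-6)·(-1))| = 126, so the area is 63.
Along each edge there are gcd(|Δx|,|Δy|)+1 lattice points, so counting each shared vertex once the boundary has gcd(0,10) + gcd(7,3) + gcd(3,5) + gcd(10,2) = 10+1+1+2 = 14.
By Pick's theorem I = A − B/2 + 1 = 63 − 14/2 + 1 = 57.

57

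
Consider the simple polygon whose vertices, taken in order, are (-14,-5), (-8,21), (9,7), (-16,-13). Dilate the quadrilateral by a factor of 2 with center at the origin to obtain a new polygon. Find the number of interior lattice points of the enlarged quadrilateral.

Using the shoelace formula, 2A = |[(-14)·21 − (-8)·(-5)] + [(-8)·7 − 9·21] + [9·(-13) − (-16)·7] + [(-16)·(-5) − (-14)·(-13)]| = 686, so the area is 343.
Summing gcd(|Δx|,|Δy|) over the edges gives the boundary count: gcd(6,26) + gcd(17,14) + gcd(25,20) + gcd(2,8) = 2+1+5+2 = 10.
Scaling by 2 multiplies the area by 2² = 4 (so the new area is 1372) and multiplies the boundary lattice-point count by 2, giving 20.
By Pick's theorem, the interior count of the dilated polygon is 1372 − 20/2 + 1 = 1363.

1363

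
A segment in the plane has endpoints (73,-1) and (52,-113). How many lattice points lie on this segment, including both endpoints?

The number of lattice points on a segment between lattice points is gcd(|Δx|,|Δy|) + 1 = gcd(21,112) + 1 = 7 + 1 = 8.

8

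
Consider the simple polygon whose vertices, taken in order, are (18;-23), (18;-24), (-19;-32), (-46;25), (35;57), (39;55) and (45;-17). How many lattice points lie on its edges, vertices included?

The number of boundary lattice points is Σ gcd(|Δx|,|Δy|) = gcd(0,1) + gcd(37,8) + gcd(27,57) + gcd(81,32) + gcd(4,2) + gcd(6,72) + gcd(27,6) = 1+1+3+1+2+6+3 = 17.

17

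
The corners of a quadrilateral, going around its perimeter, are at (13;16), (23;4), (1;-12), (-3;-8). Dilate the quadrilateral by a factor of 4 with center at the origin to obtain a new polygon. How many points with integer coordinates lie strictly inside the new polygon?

4641

The shoelace formula gives twice the area as |[13·4 − 23·16] + [23·(-12) − 1·4] + [1·(-8) − (-3)·(-12)] + [(-3)·16 − 13·(-8)]| = 584, so the area is 292.
The number of boundary lattice points is Σ gcd(|Δx|,|Δy|) = gcd(10,12) + gcd(22,16) + gcd(4,4) + gcd(16,24) = 2+2+4+8 = 16.
Scaling by 4 multiplies the area by 4² = 16 (so the new area is 4672) and multiplies the boundary lattice-point count by 4, giving 64.
By Pick's theorem, the interior count of the dilated polygon is 4672 − 64/2 + 1 = 4641.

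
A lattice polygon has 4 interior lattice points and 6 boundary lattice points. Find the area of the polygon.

By Pick's theorem, A = I + B/2 − 1 = 4 + 6/2 − 1 = 6.

6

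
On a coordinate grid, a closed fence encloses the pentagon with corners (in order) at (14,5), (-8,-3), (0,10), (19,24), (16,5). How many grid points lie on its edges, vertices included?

Summing gcd(|Δx|,|Δy|) over the edges gives the boundary count: gcd(22,8) + gcd(8,13) + gcd(19,14) + gcd(3,19) + gcd(2,0) = 2+1+1+1+2 = 7.

7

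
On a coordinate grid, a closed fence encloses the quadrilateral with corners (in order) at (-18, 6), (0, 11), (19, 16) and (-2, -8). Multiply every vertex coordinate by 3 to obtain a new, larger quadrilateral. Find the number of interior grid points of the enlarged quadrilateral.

The shoelace formula gives twice the area as |((-18)·11 − 0·6) + (0·16 − 19·11) + (19·(-8) − (-2)·16) + ((-2)·6 − (-18)·(-8))| = 683, so the area is 341.5.
The number of boundary lattice points is Σ gcd(|Δx|,|Δy|) = gcd(18,5) + gcd(19,5) + gcd(21,24) + gcd(16,14) = 1+1+3+2 = 7.
Scaling by 3 multiplies the area by 3² = 9 (so the new area is 6147/2) and multiplies the boundary lattice-point count by 3, giving 21.
By Pick's theorem, the interior count of the dilated polygon is 6147/2 − 21/2 + 1 = 3064.

3064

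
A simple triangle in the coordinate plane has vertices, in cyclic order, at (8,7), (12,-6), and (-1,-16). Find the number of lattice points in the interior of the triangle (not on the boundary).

The shoelace formula gives twice the area as |(8·(-6) − 12·7) + (12·(-16) − (-1)·(-6)) + ((-1)·7 − 8·(-16))| = 209, so the area is 209/2.
The number of boundary lattice points is Σ gcd(|Δx|,|Δy|) = gcd(4,13) + gcd(13,10) + gcd(9,23) = 1+1+1 = 3.
Pick's theorem gives I = A − B/2 + 1 = 209/2 − 3/2 + 1 = 104.

104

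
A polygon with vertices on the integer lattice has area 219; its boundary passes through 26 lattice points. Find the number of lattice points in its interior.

207

From Pick's theorem, I = A − B/2 + 1 = 219 − 26/2 + 1 = 207.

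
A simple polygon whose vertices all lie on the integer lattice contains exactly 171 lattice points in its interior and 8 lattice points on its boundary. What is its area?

By Pick's theorem, A = I + B/2 − 1 = 171 + 8/2 − 1 = 174.

174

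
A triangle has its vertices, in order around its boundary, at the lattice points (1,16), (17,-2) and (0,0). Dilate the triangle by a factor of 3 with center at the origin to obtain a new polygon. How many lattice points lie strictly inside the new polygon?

1228

By the shoelace formula, twice the signed area is |(1·(-2) − 17·16) + (17·0 − 0·(-2)) + (0·16 − 1·0)| = 274, so the area is 137.
The number of boundary lattice points is Σ gcd(|Δx|,|Δy|) = gcd(16,18) + gcd(17,2) + gcd(1,16) = 2+1+1 = 4.
Scaling by 3 multiplies the area by 3² = 9 (so the new area is 1233) and multiplies the boundary lattice-point count by 3, giving 12.
By Pick's theorem, the interior count of the dilated polygon is 1233 − 12/2 + 1 = 1228.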